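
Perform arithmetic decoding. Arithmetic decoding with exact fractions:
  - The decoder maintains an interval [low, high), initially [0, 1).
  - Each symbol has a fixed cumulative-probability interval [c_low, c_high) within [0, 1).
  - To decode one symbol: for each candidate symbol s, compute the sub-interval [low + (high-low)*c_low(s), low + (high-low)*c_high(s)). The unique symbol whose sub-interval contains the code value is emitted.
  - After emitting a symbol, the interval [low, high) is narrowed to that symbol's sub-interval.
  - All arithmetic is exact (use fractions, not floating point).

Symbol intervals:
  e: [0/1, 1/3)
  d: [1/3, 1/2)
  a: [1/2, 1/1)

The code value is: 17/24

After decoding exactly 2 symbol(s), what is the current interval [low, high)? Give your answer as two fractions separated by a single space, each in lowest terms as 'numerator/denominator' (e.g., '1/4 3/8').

Answer: 2/3 3/4

Derivation:
Step 1: interval [0/1, 1/1), width = 1/1 - 0/1 = 1/1
  'e': [0/1 + 1/1*0/1, 0/1 + 1/1*1/3) = [0/1, 1/3)
  'd': [0/1 + 1/1*1/3, 0/1 + 1/1*1/2) = [1/3, 1/2)
  'a': [0/1 + 1/1*1/2, 0/1 + 1/1*1/1) = [1/2, 1/1) <- contains code 17/24
  emit 'a', narrow to [1/2, 1/1)
Step 2: interval [1/2, 1/1), width = 1/1 - 1/2 = 1/2
  'e': [1/2 + 1/2*0/1, 1/2 + 1/2*1/3) = [1/2, 2/3)
  'd': [1/2 + 1/2*1/3, 1/2 + 1/2*1/2) = [2/3, 3/4) <- contains code 17/24
  'a': [1/2 + 1/2*1/2, 1/2 + 1/2*1/1) = [3/4, 1/1)
  emit 'd', narrow to [2/3, 3/4)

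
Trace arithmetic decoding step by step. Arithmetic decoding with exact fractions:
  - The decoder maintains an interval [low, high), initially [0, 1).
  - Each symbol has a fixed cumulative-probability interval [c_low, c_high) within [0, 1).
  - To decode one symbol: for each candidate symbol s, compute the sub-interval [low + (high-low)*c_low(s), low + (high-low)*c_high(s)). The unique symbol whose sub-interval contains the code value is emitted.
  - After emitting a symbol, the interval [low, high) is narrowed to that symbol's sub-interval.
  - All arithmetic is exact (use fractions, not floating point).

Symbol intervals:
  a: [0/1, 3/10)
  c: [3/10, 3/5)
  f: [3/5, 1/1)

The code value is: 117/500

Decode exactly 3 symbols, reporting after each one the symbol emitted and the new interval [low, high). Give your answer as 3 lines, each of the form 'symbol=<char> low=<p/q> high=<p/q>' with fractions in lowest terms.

Step 1: interval [0/1, 1/1), width = 1/1 - 0/1 = 1/1
  'a': [0/1 + 1/1*0/1, 0/1 + 1/1*3/10) = [0/1, 3/10) <- contains code 117/500
  'c': [0/1 + 1/1*3/10, 0/1 + 1/1*3/5) = [3/10, 3/5)
  'f': [0/1 + 1/1*3/5, 0/1 + 1/1*1/1) = [3/5, 1/1)
  emit 'a', narrow to [0/1, 3/10)
Step 2: interval [0/1, 3/10), width = 3/10 - 0/1 = 3/10
  'a': [0/1 + 3/10*0/1, 0/1 + 3/10*3/10) = [0/1, 9/100)
  'c': [0/1 + 3/10*3/10, 0/1 + 3/10*3/5) = [9/100, 9/50)
  'f': [0/1 + 3/10*3/5, 0/1 + 3/10*1/1) = [9/50, 3/10) <- contains code 117/500
  emit 'f', narrow to [9/50, 3/10)
Step 3: interval [9/50, 3/10), width = 3/10 - 9/50 = 3/25
  'a': [9/50 + 3/25*0/1, 9/50 + 3/25*3/10) = [9/50, 27/125)
  'c': [9/50 + 3/25*3/10, 9/50 + 3/25*3/5) = [27/125, 63/250) <- contains code 117/500
  'f': [9/50 + 3/25*3/5, 9/50 + 3/25*1/1) = [63/250, 3/10)
  emit 'c', narrow to [27/125, 63/250)

Answer: symbol=a low=0/1 high=3/10
symbol=f low=9/50 high=3/10
symbol=c low=27/125 high=63/250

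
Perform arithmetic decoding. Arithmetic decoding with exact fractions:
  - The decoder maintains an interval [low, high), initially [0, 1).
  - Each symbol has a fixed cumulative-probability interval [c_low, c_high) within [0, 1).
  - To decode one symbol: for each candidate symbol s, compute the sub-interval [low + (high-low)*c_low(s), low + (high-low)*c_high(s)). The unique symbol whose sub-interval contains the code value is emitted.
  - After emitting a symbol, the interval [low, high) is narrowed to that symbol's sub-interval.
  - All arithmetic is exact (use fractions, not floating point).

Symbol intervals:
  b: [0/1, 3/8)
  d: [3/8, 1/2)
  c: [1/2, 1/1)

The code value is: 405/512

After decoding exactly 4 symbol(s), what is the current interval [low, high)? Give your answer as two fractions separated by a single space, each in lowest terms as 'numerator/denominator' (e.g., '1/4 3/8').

Answer: 201/256 51/64

Derivation:
Step 1: interval [0/1, 1/1), width = 1/1 - 0/1 = 1/1
  'b': [0/1 + 1/1*0/1, 0/1 + 1/1*3/8) = [0/1, 3/8)
  'd': [0/1 + 1/1*3/8, 0/1 + 1/1*1/2) = [3/8, 1/2)
  'c': [0/1 + 1/1*1/2, 0/1 + 1/1*1/1) = [1/2, 1/1) <- contains code 405/512
  emit 'c', narrow to [1/2, 1/1)
Step 2: interval [1/2, 1/1), width = 1/1 - 1/2 = 1/2
  'b': [1/2 + 1/2*0/1, 1/2 + 1/2*3/8) = [1/2, 11/16)
  'd': [1/2 + 1/2*3/8, 1/2 + 1/2*1/2) = [11/16, 3/4)
  'c': [1/2 + 1/2*1/2, 1/2 + 1/2*1/1) = [3/4, 1/1) <- contains code 405/512
  emit 'c', narrow to [3/4, 1/1)
Step 3: interval [3/4, 1/1), width = 1/1 - 3/4 = 1/4
  'b': [3/4 + 1/4*0/1, 3/4 + 1/4*3/8) = [3/4, 27/32) <- contains code 405/512
  'd': [3/4 + 1/4*3/8, 3/4 + 1/4*1/2) = [27/32, 7/8)
  'c': [3/4 + 1/4*1/2, 3/4 + 1/4*1/1) = [7/8, 1/1)
  emit 'b', narrow to [3/4, 27/32)
Step 4: interval [3/4, 27/32), width = 27/32 - 3/4 = 3/32
  'b': [3/4 + 3/32*0/1, 3/4 + 3/32*3/8) = [3/4, 201/256)
  'd': [3/4 + 3/32*3/8, 3/4 + 3/32*1/2) = [201/256, 51/64) <- contains code 405/512
  'c': [3/4 + 3/32*1/2, 3/4 + 3/32*1/1) = [51/64, 27/32)
  emit 'd', narrow to [201/256, 51/64)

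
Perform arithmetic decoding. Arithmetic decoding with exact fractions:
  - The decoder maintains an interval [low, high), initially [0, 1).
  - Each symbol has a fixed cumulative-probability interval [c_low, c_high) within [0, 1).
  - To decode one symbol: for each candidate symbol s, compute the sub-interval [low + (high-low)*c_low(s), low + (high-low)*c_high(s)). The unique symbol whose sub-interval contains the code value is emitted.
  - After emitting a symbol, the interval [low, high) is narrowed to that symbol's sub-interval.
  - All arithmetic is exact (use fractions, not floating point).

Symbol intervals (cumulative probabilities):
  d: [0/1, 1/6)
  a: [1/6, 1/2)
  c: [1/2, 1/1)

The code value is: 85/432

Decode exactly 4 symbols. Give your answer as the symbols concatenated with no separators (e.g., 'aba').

Step 1: interval [0/1, 1/1), width = 1/1 - 0/1 = 1/1
  'd': [0/1 + 1/1*0/1, 0/1 + 1/1*1/6) = [0/1, 1/6)
  'a': [0/1 + 1/1*1/6, 0/1 + 1/1*1/2) = [1/6, 1/2) <- contains code 85/432
  'c': [0/1 + 1/1*1/2, 0/1 + 1/1*1/1) = [1/2, 1/1)
  emit 'a', narrow to [1/6, 1/2)
Step 2: interval [1/6, 1/2), width = 1/2 - 1/6 = 1/3
  'd': [1/6 + 1/3*0/1, 1/6 + 1/3*1/6) = [1/6, 2/9) <- contains code 85/432
  'a': [1/6 + 1/3*1/6, 1/6 + 1/3*1/2) = [2/9, 1/3)
  'c': [1/6 + 1/3*1/2, 1/6 + 1/3*1/1) = [1/3, 1/2)
  emit 'd', narrow to [1/6, 2/9)
Step 3: interval [1/6, 2/9), width = 2/9 - 1/6 = 1/18
  'd': [1/6 + 1/18*0/1, 1/6 + 1/18*1/6) = [1/6, 19/108)
  'a': [1/6 + 1/18*1/6, 1/6 + 1/18*1/2) = [19/108, 7/36)
  'c': [1/6 + 1/18*1/2, 1/6 + 1/18*1/1) = [7/36, 2/9) <- contains code 85/432
  emit 'c', narrow to [7/36, 2/9)
Step 4: interval [7/36, 2/9), width = 2/9 - 7/36 = 1/36
  'd': [7/36 + 1/36*0/1, 7/36 + 1/36*1/6) = [7/36, 43/216) <- contains code 85/432
  'a': [7/36 + 1/36*1/6, 7/36 + 1/36*1/2) = [43/216, 5/24)
  'c': [7/36 + 1/36*1/2, 7/36 + 1/36*1/1) = [5/24, 2/9)
  emit 'd', narrow to [7/36, 43/216)

Answer: adcd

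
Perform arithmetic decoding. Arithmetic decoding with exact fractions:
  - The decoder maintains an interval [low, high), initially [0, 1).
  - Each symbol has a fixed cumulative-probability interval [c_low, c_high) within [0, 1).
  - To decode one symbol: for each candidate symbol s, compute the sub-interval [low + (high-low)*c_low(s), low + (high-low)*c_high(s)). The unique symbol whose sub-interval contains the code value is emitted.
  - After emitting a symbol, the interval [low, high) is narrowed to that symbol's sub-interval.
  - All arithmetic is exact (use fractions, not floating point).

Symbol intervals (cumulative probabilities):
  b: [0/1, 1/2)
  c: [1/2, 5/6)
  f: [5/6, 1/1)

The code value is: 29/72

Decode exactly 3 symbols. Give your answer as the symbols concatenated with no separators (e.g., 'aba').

Step 1: interval [0/1, 1/1), width = 1/1 - 0/1 = 1/1
  'b': [0/1 + 1/1*0/1, 0/1 + 1/1*1/2) = [0/1, 1/2) <- contains code 29/72
  'c': [0/1 + 1/1*1/2, 0/1 + 1/1*5/6) = [1/2, 5/6)
  'f': [0/1 + 1/1*5/6, 0/1 + 1/1*1/1) = [5/6, 1/1)
  emit 'b', narrow to [0/1, 1/2)
Step 2: interval [0/1, 1/2), width = 1/2 - 0/1 = 1/2
  'b': [0/1 + 1/2*0/1, 0/1 + 1/2*1/2) = [0/1, 1/4)
  'c': [0/1 + 1/2*1/2, 0/1 + 1/2*5/6) = [1/4, 5/12) <- contains code 29/72
  'f': [0/1 + 1/2*5/6, 0/1 + 1/2*1/1) = [5/12, 1/2)
  emit 'c', narrow to [1/4, 5/12)
Step 3: interval [1/4, 5/12), width = 5/12 - 1/4 = 1/6
  'b': [1/4 + 1/6*0/1, 1/4 + 1/6*1/2) = [1/4, 1/3)
  'c': [1/4 + 1/6*1/2, 1/4 + 1/6*5/6) = [1/3, 7/18)
  'f': [1/4 + 1/6*5/6, 1/4 + 1/6*1/1) = [7/18, 5/12) <- contains code 29/72
  emit 'f', narrow to [7/18, 5/12)

Answer: bcf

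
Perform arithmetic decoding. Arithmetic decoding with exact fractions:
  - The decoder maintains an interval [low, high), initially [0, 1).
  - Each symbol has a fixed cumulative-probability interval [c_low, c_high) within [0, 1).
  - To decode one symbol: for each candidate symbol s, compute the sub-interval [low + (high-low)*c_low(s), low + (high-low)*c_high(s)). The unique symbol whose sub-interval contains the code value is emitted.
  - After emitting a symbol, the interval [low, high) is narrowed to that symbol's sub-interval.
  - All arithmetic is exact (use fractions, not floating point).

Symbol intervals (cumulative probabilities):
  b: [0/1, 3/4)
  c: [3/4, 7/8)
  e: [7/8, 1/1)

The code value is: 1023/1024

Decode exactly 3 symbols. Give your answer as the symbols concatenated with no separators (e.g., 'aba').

Step 1: interval [0/1, 1/1), width = 1/1 - 0/1 = 1/1
  'b': [0/1 + 1/1*0/1, 0/1 + 1/1*3/4) = [0/1, 3/4)
  'c': [0/1 + 1/1*3/4, 0/1 + 1/1*7/8) = [3/4, 7/8)
  'e': [0/1 + 1/1*7/8, 0/1 + 1/1*1/1) = [7/8, 1/1) <- contains code 1023/1024
  emit 'e', narrow to [7/8, 1/1)
Step 2: interval [7/8, 1/1), width = 1/1 - 7/8 = 1/8
  'b': [7/8 + 1/8*0/1, 7/8 + 1/8*3/4) = [7/8, 31/32)
  'c': [7/8 + 1/8*3/4, 7/8 + 1/8*7/8) = [31/32, 63/64)
  'e': [7/8 + 1/8*7/8, 7/8 + 1/8*1/1) = [63/64, 1/1) <- contains code 1023/1024
  emit 'e', narrow to [63/64, 1/1)
Step 3: interval [63/64, 1/1), width = 1/1 - 63/64 = 1/64
  'b': [63/64 + 1/64*0/1, 63/64 + 1/64*3/4) = [63/64, 255/256)
  'c': [63/64 + 1/64*3/4, 63/64 + 1/64*7/8) = [255/256, 511/512)
  'e': [63/64 + 1/64*7/8, 63/64 + 1/64*1/1) = [511/512, 1/1) <- contains code 1023/1024
  emit 'e', narrow to [511/512, 1/1)

Answer: eee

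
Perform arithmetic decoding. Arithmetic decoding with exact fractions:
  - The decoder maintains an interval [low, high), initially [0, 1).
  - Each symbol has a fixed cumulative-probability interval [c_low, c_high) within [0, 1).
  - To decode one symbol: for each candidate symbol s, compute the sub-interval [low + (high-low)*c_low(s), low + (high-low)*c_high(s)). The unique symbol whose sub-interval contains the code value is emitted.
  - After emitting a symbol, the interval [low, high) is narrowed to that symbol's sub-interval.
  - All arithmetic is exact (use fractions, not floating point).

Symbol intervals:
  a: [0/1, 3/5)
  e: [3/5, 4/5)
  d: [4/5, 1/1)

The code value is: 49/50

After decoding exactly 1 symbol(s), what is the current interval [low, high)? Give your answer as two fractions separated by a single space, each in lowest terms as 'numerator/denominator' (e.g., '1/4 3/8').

Answer: 4/5 1/1

Derivation:
Step 1: interval [0/1, 1/1), width = 1/1 - 0/1 = 1/1
  'a': [0/1 + 1/1*0/1, 0/1 + 1/1*3/5) = [0/1, 3/5)
  'e': [0/1 + 1/1*3/5, 0/1 + 1/1*4/5) = [3/5, 4/5)
  'd': [0/1 + 1/1*4/5, 0/1 + 1/1*1/1) = [4/5, 1/1) <- contains code 49/50
  emit 'd', narrow to [4/5, 1/1)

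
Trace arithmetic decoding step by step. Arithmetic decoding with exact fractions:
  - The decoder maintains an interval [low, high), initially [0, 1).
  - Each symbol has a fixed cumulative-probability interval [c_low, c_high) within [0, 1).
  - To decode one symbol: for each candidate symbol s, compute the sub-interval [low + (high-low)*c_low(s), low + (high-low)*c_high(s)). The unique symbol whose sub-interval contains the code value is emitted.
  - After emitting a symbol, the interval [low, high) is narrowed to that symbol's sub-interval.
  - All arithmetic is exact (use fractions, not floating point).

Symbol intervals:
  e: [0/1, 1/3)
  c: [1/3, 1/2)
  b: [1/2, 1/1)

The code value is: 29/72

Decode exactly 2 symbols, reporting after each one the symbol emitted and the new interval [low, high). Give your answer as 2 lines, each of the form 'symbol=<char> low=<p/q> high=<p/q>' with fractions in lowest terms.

Step 1: interval [0/1, 1/1), width = 1/1 - 0/1 = 1/1
  'e': [0/1 + 1/1*0/1, 0/1 + 1/1*1/3) = [0/1, 1/3)
  'c': [0/1 + 1/1*1/3, 0/1 + 1/1*1/2) = [1/3, 1/2) <- contains code 29/72
  'b': [0/1 + 1/1*1/2, 0/1 + 1/1*1/1) = [1/2, 1/1)
  emit 'c', narrow to [1/3, 1/2)
Step 2: interval [1/3, 1/2), width = 1/2 - 1/3 = 1/6
  'e': [1/3 + 1/6*0/1, 1/3 + 1/6*1/3) = [1/3, 7/18)
  'c': [1/3 + 1/6*1/3, 1/3 + 1/6*1/2) = [7/18, 5/12) <- contains code 29/72
  'b': [1/3 + 1/6*1/2, 1/3 + 1/6*1/1) = [5/12, 1/2)
  emit 'c', narrow to [7/18, 5/12)

Answer: symbol=c low=1/3 high=1/2
symbol=c low=7/18 high=5/12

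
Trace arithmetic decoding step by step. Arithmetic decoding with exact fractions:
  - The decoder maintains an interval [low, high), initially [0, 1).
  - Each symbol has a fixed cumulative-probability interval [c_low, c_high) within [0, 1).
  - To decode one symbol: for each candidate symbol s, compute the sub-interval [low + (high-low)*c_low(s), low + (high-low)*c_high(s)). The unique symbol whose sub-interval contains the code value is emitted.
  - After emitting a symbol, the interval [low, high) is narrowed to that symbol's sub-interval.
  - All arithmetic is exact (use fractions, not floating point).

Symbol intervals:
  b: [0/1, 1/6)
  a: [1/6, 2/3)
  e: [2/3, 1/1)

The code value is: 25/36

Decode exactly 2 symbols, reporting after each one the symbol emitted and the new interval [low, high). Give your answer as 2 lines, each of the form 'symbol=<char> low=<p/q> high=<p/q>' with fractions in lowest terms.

Step 1: interval [0/1, 1/1), width = 1/1 - 0/1 = 1/1
  'b': [0/1 + 1/1*0/1, 0/1 + 1/1*1/6) = [0/1, 1/6)
  'a': [0/1 + 1/1*1/6, 0/1 + 1/1*2/3) = [1/6, 2/3)
  'e': [0/1 + 1/1*2/3, 0/1 + 1/1*1/1) = [2/3, 1/1) <- contains code 25/36
  emit 'e', narrow to [2/3, 1/1)
Step 2: interval [2/3, 1/1), width = 1/1 - 2/3 = 1/3
  'b': [2/3 + 1/3*0/1, 2/3 + 1/3*1/6) = [2/3, 13/18) <- contains code 25/36
  'a': [2/3 + 1/3*1/6, 2/3 + 1/3*2/3) = [13/18, 8/9)
  'e': [2/3 + 1/3*2/3, 2/3 + 1/3*1/1) = [8/9, 1/1)
  emit 'b', narrow to [2/3, 13/18)

Answer: symbol=e low=2/3 high=1/1
symbol=b low=2/3 high=13/18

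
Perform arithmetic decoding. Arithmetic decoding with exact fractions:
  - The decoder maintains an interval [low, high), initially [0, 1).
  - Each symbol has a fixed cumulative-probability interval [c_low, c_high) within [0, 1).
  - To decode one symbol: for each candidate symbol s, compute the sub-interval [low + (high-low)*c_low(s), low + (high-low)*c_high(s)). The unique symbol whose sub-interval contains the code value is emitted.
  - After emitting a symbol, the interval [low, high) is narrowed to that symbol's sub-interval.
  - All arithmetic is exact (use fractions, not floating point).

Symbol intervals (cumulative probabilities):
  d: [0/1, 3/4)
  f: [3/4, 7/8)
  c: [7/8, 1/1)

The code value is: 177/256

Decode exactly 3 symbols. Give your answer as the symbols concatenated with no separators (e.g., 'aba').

Answer: dcd

Derivation:
Step 1: interval [0/1, 1/1), width = 1/1 - 0/1 = 1/1
  'd': [0/1 + 1/1*0/1, 0/1 + 1/1*3/4) = [0/1, 3/4) <- contains code 177/256
  'f': [0/1 + 1/1*3/4, 0/1 + 1/1*7/8) = [3/4, 7/8)
  'c': [0/1 + 1/1*7/8, 0/1 + 1/1*1/1) = [7/8, 1/1)
  emit 'd', narrow to [0/1, 3/4)
Step 2: interval [0/1, 3/4), width = 3/4 - 0/1 = 3/4
  'd': [0/1 + 3/4*0/1, 0/1 + 3/4*3/4) = [0/1, 9/16)
  'f': [0/1 + 3/4*3/4, 0/1 + 3/4*7/8) = [9/16, 21/32)
  'c': [0/1 + 3/4*7/8, 0/1 + 3/4*1/1) = [21/32, 3/4) <- contains code 177/256
  emit 'c', narrow to [21/32, 3/4)
Step 3: interval [21/32, 3/4), width = 3/4 - 21/32 = 3/32
  'd': [21/32 + 3/32*0/1, 21/32 + 3/32*3/4) = [21/32, 93/128) <- contains code 177/256
  'f': [21/32 + 3/32*3/4, 21/32 + 3/32*7/8) = [93/128, 189/256)
  'c': [21/32 + 3/32*7/8, 21/32 + 3/32*1/1) = [189/256, 3/4)
  emit 'd', narrow to [21/32, 93/128)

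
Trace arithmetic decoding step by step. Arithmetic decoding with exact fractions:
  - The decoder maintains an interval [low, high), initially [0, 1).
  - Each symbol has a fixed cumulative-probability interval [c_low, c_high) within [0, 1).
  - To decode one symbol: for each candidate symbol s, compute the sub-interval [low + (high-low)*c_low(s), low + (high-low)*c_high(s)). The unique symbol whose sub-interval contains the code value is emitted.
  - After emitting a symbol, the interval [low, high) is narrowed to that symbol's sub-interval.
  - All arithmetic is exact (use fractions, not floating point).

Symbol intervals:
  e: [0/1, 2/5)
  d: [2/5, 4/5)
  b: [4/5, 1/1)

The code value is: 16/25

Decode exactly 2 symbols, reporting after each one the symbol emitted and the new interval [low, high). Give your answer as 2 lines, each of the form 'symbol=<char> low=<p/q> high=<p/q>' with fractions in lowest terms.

Step 1: interval [0/1, 1/1), width = 1/1 - 0/1 = 1/1
  'e': [0/1 + 1/1*0/1, 0/1 + 1/1*2/5) = [0/1, 2/5)
  'd': [0/1 + 1/1*2/5, 0/1 + 1/1*4/5) = [2/5, 4/5) <- contains code 16/25
  'b': [0/1 + 1/1*4/5, 0/1 + 1/1*1/1) = [4/5, 1/1)
  emit 'd', narrow to [2/5, 4/5)
Step 2: interval [2/5, 4/5), width = 4/5 - 2/5 = 2/5
  'e': [2/5 + 2/5*0/1, 2/5 + 2/5*2/5) = [2/5, 14/25)
  'd': [2/5 + 2/5*2/5, 2/5 + 2/5*4/5) = [14/25, 18/25) <- contains code 16/25
  'b': [2/5 + 2/5*4/5, 2/5 + 2/5*1/1) = [18/25, 4/5)
  emit 'd', narrow to [14/25, 18/25)

Answer: symbol=d low=2/5 high=4/5
symbol=d low=14/25 high=18/25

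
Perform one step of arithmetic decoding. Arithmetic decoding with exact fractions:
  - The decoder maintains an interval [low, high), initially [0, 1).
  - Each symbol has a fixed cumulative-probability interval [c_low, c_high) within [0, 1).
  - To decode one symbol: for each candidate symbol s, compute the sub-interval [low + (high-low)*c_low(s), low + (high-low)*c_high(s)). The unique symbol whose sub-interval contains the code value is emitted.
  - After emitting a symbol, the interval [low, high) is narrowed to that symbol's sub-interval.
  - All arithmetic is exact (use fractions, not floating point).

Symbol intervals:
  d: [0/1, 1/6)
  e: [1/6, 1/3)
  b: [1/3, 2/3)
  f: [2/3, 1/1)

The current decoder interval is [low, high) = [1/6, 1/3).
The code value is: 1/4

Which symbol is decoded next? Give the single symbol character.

Answer: b

Derivation:
Interval width = high − low = 1/3 − 1/6 = 1/6
Scaled code = (code − low) / width = (1/4 − 1/6) / 1/6 = 1/2
  d: [0/1, 1/6) 
  e: [1/6, 1/3) 
  b: [1/3, 2/3) ← scaled code falls here ✓
  f: [2/3, 1/1) 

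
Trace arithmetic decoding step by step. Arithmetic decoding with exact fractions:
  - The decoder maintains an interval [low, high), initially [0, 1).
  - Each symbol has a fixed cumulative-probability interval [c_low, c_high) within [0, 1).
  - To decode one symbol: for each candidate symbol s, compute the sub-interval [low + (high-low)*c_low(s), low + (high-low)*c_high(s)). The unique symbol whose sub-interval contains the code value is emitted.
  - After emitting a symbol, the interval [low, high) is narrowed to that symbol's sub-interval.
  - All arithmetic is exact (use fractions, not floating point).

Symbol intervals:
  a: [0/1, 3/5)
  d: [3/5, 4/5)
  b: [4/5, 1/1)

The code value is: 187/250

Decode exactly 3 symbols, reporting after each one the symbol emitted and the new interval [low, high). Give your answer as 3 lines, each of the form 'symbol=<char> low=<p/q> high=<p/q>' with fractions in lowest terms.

Step 1: interval [0/1, 1/1), width = 1/1 - 0/1 = 1/1
  'a': [0/1 + 1/1*0/1, 0/1 + 1/1*3/5) = [0/1, 3/5)
  'd': [0/1 + 1/1*3/5, 0/1 + 1/1*4/5) = [3/5, 4/5) <- contains code 187/250
  'b': [0/1 + 1/1*4/5, 0/1 + 1/1*1/1) = [4/5, 1/1)
  emit 'd', narrow to [3/5, 4/5)
Step 2: interval [3/5, 4/5), width = 4/5 - 3/5 = 1/5
  'a': [3/5 + 1/5*0/1, 3/5 + 1/5*3/5) = [3/5, 18/25)
  'd': [3/5 + 1/5*3/5, 3/5 + 1/5*4/5) = [18/25, 19/25) <- contains code 187/250
  'b': [3/5 + 1/5*4/5, 3/5 + 1/5*1/1) = [19/25, 4/5)
  emit 'd', narrow to [18/25, 19/25)
Step 3: interval [18/25, 19/25), width = 19/25 - 18/25 = 1/25
  'a': [18/25 + 1/25*0/1, 18/25 + 1/25*3/5) = [18/25, 93/125)
  'd': [18/25 + 1/25*3/5, 18/25 + 1/25*4/5) = [93/125, 94/125) <- contains code 187/250
  'b': [18/25 + 1/25*4/5, 18/25 + 1/25*1/1) = [94/125, 19/25)
  emit 'd', narrow to [93/125, 94/125)

Answer: symbol=d low=3/5 high=4/5
symbol=d low=18/25 high=19/25
symbol=d low=93/125 high=94/125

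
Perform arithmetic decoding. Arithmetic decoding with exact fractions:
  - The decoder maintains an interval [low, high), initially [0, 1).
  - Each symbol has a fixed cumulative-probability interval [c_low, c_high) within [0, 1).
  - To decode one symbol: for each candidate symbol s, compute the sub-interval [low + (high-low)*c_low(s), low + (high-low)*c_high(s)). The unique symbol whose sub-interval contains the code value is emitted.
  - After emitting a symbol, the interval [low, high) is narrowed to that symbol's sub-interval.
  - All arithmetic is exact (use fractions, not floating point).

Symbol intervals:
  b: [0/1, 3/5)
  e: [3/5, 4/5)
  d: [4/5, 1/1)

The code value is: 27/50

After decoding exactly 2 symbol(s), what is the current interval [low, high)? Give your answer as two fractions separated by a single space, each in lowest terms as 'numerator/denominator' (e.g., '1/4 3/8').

Answer: 12/25 3/5

Derivation:
Step 1: interval [0/1, 1/1), width = 1/1 - 0/1 = 1/1
  'b': [0/1 + 1/1*0/1, 0/1 + 1/1*3/5) = [0/1, 3/5) <- contains code 27/50
  'e': [0/1 + 1/1*3/5, 0/1 + 1/1*4/5) = [3/5, 4/5)
  'd': [0/1 + 1/1*4/5, 0/1 + 1/1*1/1) = [4/5, 1/1)
  emit 'b', narrow to [0/1, 3/5)
Step 2: interval [0/1, 3/5), width = 3/5 - 0/1 = 3/5
  'b': [0/1 + 3/5*0/1, 0/1 + 3/5*3/5) = [0/1, 9/25)
  'e': [0/1 + 3/5*3/5, 0/1 + 3/5*4/5) = [9/25, 12/25)
  'd': [0/1 + 3/5*4/5, 0/1 + 3/5*1/1) = [12/25, 3/5) <- contains code 27/50
  emit 'd', narrow to [12/25, 3/5)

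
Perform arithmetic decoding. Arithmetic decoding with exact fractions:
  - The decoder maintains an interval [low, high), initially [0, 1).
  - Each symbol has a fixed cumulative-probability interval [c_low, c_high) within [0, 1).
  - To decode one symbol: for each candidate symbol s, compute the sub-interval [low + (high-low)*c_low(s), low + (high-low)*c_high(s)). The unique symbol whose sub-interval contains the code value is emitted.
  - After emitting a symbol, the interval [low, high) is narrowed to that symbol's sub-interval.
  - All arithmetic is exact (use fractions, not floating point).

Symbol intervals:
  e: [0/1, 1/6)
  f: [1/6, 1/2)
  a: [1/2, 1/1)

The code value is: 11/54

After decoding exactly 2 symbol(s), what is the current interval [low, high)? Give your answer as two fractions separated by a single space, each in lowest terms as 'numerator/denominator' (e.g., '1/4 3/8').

Step 1: interval [0/1, 1/1), width = 1/1 - 0/1 = 1/1
  'e': [0/1 + 1/1*0/1, 0/1 + 1/1*1/6) = [0/1, 1/6)
  'f': [0/1 + 1/1*1/6, 0/1 + 1/1*1/2) = [1/6, 1/2) <- contains code 11/54
  'a': [0/1 + 1/1*1/2, 0/1 + 1/1*1/1) = [1/2, 1/1)
  emit 'f', narrow to [1/6, 1/2)
Step 2: interval [1/6, 1/2), width = 1/2 - 1/6 = 1/3
  'e': [1/6 + 1/3*0/1, 1/6 + 1/3*1/6) = [1/6, 2/9) <- contains code 11/54
  'f': [1/6 + 1/3*1/6, 1/6 + 1/3*1/2) = [2/9, 1/3)
  'a': [1/6 + 1/3*1/2, 1/6 + 1/3*1/1) = [1/3, 1/2)
  emit 'e', narrow to [1/6, 2/9)

Answer: 1/6 2/9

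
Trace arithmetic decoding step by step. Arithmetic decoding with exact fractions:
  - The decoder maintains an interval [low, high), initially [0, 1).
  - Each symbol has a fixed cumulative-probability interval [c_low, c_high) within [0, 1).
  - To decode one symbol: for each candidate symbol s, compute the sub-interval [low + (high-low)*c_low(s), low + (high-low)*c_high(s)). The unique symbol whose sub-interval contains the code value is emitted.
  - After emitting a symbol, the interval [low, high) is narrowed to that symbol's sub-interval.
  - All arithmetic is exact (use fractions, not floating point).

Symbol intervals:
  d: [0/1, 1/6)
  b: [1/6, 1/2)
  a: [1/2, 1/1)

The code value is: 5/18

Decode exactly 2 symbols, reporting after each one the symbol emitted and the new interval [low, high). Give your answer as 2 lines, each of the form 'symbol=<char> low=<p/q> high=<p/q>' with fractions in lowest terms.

Answer: symbol=b low=1/6 high=1/2
symbol=b low=2/9 high=1/3

Derivation:
Step 1: interval [0/1, 1/1), width = 1/1 - 0/1 = 1/1
  'd': [0/1 + 1/1*0/1, 0/1 + 1/1*1/6) = [0/1, 1/6)
  'b': [0/1 + 1/1*1/6, 0/1 + 1/1*1/2) = [1/6, 1/2) <- contains code 5/18
  'a': [0/1 + 1/1*1/2, 0/1 + 1/1*1/1) = [1/2, 1/1)
  emit 'b', narrow to [1/6, 1/2)
Step 2: interval [1/6, 1/2), width = 1/2 - 1/6 = 1/3
  'd': [1/6 + 1/3*0/1, 1/6 + 1/3*1/6) = [1/6, 2/9)
  'b': [1/6 + 1/3*1/6, 1/6 + 1/3*1/2) = [2/9, 1/3) <- contains code 5/18
  'a': [1/6 + 1/3*1/2, 1/6 + 1/3*1/1) = [1/3, 1/2)
  emit 'b', narrow to [2/9, 1/3)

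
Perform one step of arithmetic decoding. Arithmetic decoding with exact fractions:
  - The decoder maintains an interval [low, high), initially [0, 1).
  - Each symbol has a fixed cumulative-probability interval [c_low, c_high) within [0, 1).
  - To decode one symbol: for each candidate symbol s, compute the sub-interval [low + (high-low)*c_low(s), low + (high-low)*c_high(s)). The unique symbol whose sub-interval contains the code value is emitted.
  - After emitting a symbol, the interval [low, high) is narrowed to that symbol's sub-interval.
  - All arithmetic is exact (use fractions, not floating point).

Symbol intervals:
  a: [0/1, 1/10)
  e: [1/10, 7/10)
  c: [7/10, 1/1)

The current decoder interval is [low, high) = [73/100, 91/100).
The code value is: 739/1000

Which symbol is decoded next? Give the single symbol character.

Interval width = high − low = 91/100 − 73/100 = 9/50
Scaled code = (code − low) / width = (739/1000 − 73/100) / 9/50 = 1/20
  a: [0/1, 1/10) ← scaled code falls here ✓
  e: [1/10, 7/10) 
  c: [7/10, 1/1) 

Answer: a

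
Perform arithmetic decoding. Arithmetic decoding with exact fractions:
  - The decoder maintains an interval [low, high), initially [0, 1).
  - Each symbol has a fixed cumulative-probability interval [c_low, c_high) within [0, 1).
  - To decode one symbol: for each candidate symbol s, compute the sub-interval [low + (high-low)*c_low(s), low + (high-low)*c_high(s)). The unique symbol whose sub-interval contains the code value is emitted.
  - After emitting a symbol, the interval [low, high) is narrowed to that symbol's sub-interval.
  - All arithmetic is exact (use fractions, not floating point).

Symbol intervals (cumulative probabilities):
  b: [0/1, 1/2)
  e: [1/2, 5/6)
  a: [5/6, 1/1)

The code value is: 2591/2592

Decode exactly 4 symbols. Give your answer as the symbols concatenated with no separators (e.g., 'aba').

Step 1: interval [0/1, 1/1), width = 1/1 - 0/1 = 1/1
  'b': [0/1 + 1/1*0/1, 0/1 + 1/1*1/2) = [0/1, 1/2)
  'e': [0/1 + 1/1*1/2, 0/1 + 1/1*5/6) = [1/2, 5/6)
  'a': [0/1 + 1/1*5/6, 0/1 + 1/1*1/1) = [5/6, 1/1) <- contains code 2591/2592
  emit 'a', narrow to [5/6, 1/1)
Step 2: interval [5/6, 1/1), width = 1/1 - 5/6 = 1/6
  'b': [5/6 + 1/6*0/1, 5/6 + 1/6*1/2) = [5/6, 11/12)
  'e': [5/6 + 1/6*1/2, 5/6 + 1/6*5/6) = [11/12, 35/36)
  'a': [5/6 + 1/6*5/6, 5/6 + 1/6*1/1) = [35/36, 1/1) <- contains code 2591/2592
  emit 'a', narrow to [35/36, 1/1)
Step 3: interval [35/36, 1/1), width = 1/1 - 35/36 = 1/36
  'b': [35/36 + 1/36*0/1, 35/36 + 1/36*1/2) = [35/36, 71/72)
  'e': [35/36 + 1/36*1/2, 35/36 + 1/36*5/6) = [71/72, 215/216)
  'a': [35/36 + 1/36*5/6, 35/36 + 1/36*1/1) = [215/216, 1/1) <- contains code 2591/2592
  emit 'a', narrow to [215/216, 1/1)
Step 4: interval [215/216, 1/1), width = 1/1 - 215/216 = 1/216
  'b': [215/216 + 1/216*0/1, 215/216 + 1/216*1/2) = [215/216, 431/432)
  'e': [215/216 + 1/216*1/2, 215/216 + 1/216*5/6) = [431/432, 1295/1296)
  'a': [215/216 + 1/216*5/6, 215/216 + 1/216*1/1) = [1295/1296, 1/1) <- contains code 2591/2592
  emit 'a', narrow to [1295/1296, 1/1)

Answer: aaaa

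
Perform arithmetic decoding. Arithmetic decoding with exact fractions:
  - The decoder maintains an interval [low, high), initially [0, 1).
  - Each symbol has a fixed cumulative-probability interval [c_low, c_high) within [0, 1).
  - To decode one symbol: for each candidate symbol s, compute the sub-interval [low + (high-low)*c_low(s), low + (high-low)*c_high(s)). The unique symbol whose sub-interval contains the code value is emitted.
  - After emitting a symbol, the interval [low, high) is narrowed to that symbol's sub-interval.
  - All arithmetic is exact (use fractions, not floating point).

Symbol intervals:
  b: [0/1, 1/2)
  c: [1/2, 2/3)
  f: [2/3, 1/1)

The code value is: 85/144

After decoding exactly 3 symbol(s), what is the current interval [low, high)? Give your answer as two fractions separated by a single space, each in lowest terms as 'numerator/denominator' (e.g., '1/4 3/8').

Answer: 7/12 43/72

Derivation:
Step 1: interval [0/1, 1/1), width = 1/1 - 0/1 = 1/1
  'b': [0/1 + 1/1*0/1, 0/1 + 1/1*1/2) = [0/1, 1/2)
  'c': [0/1 + 1/1*1/2, 0/1 + 1/1*2/3) = [1/2, 2/3) <- contains code 85/144
  'f': [0/1 + 1/1*2/3, 0/1 + 1/1*1/1) = [2/3, 1/1)
  emit 'c', narrow to [1/2, 2/3)
Step 2: interval [1/2, 2/3), width = 2/3 - 1/2 = 1/6
  'b': [1/2 + 1/6*0/1, 1/2 + 1/6*1/2) = [1/2, 7/12)
  'c': [1/2 + 1/6*1/2, 1/2 + 1/6*2/3) = [7/12, 11/18) <- contains code 85/144
  'f': [1/2 + 1/6*2/3, 1/2 + 1/6*1/1) = [11/18, 2/3)
  emit 'c', narrow to [7/12, 11/18)
Step 3: interval [7/12, 11/18), width = 11/18 - 7/12 = 1/36
  'b': [7/12 + 1/36*0/1, 7/12 + 1/36*1/2) = [7/12, 43/72) <- contains code 85/144
  'c': [7/12 + 1/36*1/2, 7/12 + 1/36*2/3) = [43/72, 65/108)
  'f': [7/12 + 1/36*2/3, 7/12 + 1/36*1/1) = [65/108, 11/18)
  emit 'b', narrow to [7/12, 43/72)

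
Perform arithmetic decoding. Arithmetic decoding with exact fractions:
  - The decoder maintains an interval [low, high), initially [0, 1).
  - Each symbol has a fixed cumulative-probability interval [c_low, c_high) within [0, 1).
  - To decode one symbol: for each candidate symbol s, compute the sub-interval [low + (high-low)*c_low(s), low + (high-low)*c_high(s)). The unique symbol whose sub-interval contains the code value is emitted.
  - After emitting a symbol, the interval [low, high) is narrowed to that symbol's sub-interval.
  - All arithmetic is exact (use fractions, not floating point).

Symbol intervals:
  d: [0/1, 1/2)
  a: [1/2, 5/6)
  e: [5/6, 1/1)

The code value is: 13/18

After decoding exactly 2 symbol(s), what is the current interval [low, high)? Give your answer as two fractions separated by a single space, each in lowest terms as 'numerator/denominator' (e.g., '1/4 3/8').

Answer: 2/3 7/9

Derivation:
Step 1: interval [0/1, 1/1), width = 1/1 - 0/1 = 1/1
  'd': [0/1 + 1/1*0/1, 0/1 + 1/1*1/2) = [0/1, 1/2)
  'a': [0/1 + 1/1*1/2, 0/1 + 1/1*5/6) = [1/2, 5/6) <- contains code 13/18
  'e': [0/1 + 1/1*5/6, 0/1 + 1/1*1/1) = [5/6, 1/1)
  emit 'a', narrow to [1/2, 5/6)
Step 2: interval [1/2, 5/6), width = 5/6 - 1/2 = 1/3
  'd': [1/2 + 1/3*0/1, 1/2 + 1/3*1/2) = [1/2, 2/3)
  'a': [1/2 + 1/3*1/2, 1/2 + 1/3*5/6) = [2/3, 7/9) <- contains code 13/18
  'e': [1/2 + 1/3*5/6, 1/2 + 1/3*1/1) = [7/9, 5/6)
  emit 'a', narrow to [2/3, 7/9)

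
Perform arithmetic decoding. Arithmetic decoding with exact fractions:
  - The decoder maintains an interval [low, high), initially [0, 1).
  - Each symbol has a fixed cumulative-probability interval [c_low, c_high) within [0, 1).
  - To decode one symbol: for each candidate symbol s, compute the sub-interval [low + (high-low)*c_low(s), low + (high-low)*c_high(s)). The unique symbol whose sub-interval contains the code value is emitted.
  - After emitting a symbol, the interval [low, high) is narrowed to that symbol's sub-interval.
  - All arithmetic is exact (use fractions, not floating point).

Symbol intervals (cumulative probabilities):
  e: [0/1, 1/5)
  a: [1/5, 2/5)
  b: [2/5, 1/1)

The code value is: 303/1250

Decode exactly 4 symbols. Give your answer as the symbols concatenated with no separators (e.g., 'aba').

Step 1: interval [0/1, 1/1), width = 1/1 - 0/1 = 1/1
  'e': [0/1 + 1/1*0/1, 0/1 + 1/1*1/5) = [0/1, 1/5)
  'a': [0/1 + 1/1*1/5, 0/1 + 1/1*2/5) = [1/5, 2/5) <- contains code 303/1250
  'b': [0/1 + 1/1*2/5, 0/1 + 1/1*1/1) = [2/5, 1/1)
  emit 'a', narrow to [1/5, 2/5)
Step 2: interval [1/5, 2/5), width = 2/5 - 1/5 = 1/5
  'e': [1/5 + 1/5*0/1, 1/5 + 1/5*1/5) = [1/5, 6/25)
  'a': [1/5 + 1/5*1/5, 1/5 + 1/5*2/5) = [6/25, 7/25) <- contains code 303/1250
  'b': [1/5 + 1/5*2/5, 1/5 + 1/5*1/1) = [7/25, 2/5)
  emit 'a', narrow to [6/25, 7/25)
Step 3: interval [6/25, 7/25), width = 7/25 - 6/25 = 1/25
  'e': [6/25 + 1/25*0/1, 6/25 + 1/25*1/5) = [6/25, 31/125) <- contains code 303/1250
  'a': [6/25 + 1/25*1/5, 6/25 + 1/25*2/5) = [31/125, 32/125)
  'b': [6/25 + 1/25*2/5, 6/25 + 1/25*1/1) = [32/125, 7/25)
  emit 'e', narrow to [6/25, 31/125)
Step 4: interval [6/25, 31/125), width = 31/125 - 6/25 = 1/125
  'e': [6/25 + 1/125*0/1, 6/25 + 1/125*1/5) = [6/25, 151/625)
  'a': [6/25 + 1/125*1/5, 6/25 + 1/125*2/5) = [151/625, 152/625) <- contains code 303/1250
  'b': [6/25 + 1/125*2/5, 6/25 + 1/125*1/1) = [152/625, 31/125)
  emit 'a', narrow to [151/625, 152/625)

Answer: aaea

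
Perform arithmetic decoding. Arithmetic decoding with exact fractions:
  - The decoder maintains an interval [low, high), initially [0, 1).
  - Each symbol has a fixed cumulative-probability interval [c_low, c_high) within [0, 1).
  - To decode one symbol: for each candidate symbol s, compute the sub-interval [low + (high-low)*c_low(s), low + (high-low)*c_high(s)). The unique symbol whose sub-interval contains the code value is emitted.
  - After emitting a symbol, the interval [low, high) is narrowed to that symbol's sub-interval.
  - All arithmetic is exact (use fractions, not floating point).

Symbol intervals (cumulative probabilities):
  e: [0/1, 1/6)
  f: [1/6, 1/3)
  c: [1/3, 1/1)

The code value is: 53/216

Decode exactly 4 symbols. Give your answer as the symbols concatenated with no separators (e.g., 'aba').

Answer: fcff

Derivation:
Step 1: interval [0/1, 1/1), width = 1/1 - 0/1 = 1/1
  'e': [0/1 + 1/1*0/1, 0/1 + 1/1*1/6) = [0/1, 1/6)
  'f': [0/1 + 1/1*1/6, 0/1 + 1/1*1/3) = [1/6, 1/3) <- contains code 53/216
  'c': [0/1 + 1/1*1/3, 0/1 + 1/1*1/1) = [1/3, 1/1)
  emit 'f', narrow to [1/6, 1/3)
Step 2: interval [1/6, 1/3), width = 1/3 - 1/6 = 1/6
  'e': [1/6 + 1/6*0/1, 1/6 + 1/6*1/6) = [1/6, 7/36)
  'f': [1/6 + 1/6*1/6, 1/6 + 1/6*1/3) = [7/36, 2/9)
  'c': [1/6 + 1/6*1/3, 1/6 + 1/6*1/1) = [2/9, 1/3) <- contains code 53/216
  emit 'c', narrow to [2/9, 1/3)
Step 3: interval [2/9, 1/3), width = 1/3 - 2/9 = 1/9
  'e': [2/9 + 1/9*0/1, 2/9 + 1/9*1/6) = [2/9, 13/54)
  'f': [2/9 + 1/9*1/6, 2/9 + 1/9*1/3) = [13/54, 7/27) <- contains code 53/216
  'c': [2/9 + 1/9*1/3, 2/9 + 1/9*1/1) = [7/27, 1/3)
  emit 'f', narrow to [13/54, 7/27)
Step 4: interval [13/54, 7/27), width = 7/27 - 13/54 = 1/54
  'e': [13/54 + 1/54*0/1, 13/54 + 1/54*1/6) = [13/54, 79/324)
  'f': [13/54 + 1/54*1/6, 13/54 + 1/54*1/3) = [79/324, 20/81) <- contains code 53/216
  'c': [13/54 + 1/54*1/3, 13/54 + 1/54*1/1) = [20/81, 7/27)
  emit 'f', narrow to [79/324, 20/81)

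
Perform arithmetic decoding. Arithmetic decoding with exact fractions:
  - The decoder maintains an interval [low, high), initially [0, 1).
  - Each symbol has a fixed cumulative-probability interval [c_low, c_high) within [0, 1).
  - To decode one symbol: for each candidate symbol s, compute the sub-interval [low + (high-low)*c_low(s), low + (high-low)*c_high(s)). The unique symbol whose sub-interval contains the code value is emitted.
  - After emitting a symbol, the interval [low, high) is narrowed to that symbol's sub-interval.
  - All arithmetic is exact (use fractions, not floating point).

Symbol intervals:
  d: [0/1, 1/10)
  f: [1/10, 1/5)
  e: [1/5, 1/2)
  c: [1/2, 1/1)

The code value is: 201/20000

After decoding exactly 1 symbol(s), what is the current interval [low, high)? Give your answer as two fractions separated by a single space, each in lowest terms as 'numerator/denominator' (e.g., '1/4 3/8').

Answer: 0/1 1/10

Derivation:
Step 1: interval [0/1, 1/1), width = 1/1 - 0/1 = 1/1
  'd': [0/1 + 1/1*0/1, 0/1 + 1/1*1/10) = [0/1, 1/10) <- contains code 201/20000
  'f': [0/1 + 1/1*1/10, 0/1 + 1/1*1/5) = [1/10, 1/5)
  'e': [0/1 + 1/1*1/5, 0/1 + 1/1*1/2) = [1/5, 1/2)
  'c': [0/1 + 1/1*1/2, 0/1 + 1/1*1/1) = [1/2, 1/1)
  emit 'd', narrow to [0/1, 1/10)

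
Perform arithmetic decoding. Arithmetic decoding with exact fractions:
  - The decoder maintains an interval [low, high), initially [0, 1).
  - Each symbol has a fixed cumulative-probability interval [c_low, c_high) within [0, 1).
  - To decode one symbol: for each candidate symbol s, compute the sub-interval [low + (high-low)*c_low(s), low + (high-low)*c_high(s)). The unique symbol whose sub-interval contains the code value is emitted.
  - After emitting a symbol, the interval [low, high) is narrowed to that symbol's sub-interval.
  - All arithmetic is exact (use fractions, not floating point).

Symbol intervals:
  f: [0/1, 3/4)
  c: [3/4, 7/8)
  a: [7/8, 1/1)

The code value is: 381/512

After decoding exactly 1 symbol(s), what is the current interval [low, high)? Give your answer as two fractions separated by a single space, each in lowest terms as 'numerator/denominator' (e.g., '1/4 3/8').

Step 1: interval [0/1, 1/1), width = 1/1 - 0/1 = 1/1
  'f': [0/1 + 1/1*0/1, 0/1 + 1/1*3/4) = [0/1, 3/4) <- contains code 381/512
  'c': [0/1 + 1/1*3/4, 0/1 + 1/1*7/8) = [3/4, 7/8)
  'a': [0/1 + 1/1*7/8, 0/1 + 1/1*1/1) = [7/8, 1/1)
  emit 'f', narrow to [0/1, 3/4)

Answer: 0/1 3/4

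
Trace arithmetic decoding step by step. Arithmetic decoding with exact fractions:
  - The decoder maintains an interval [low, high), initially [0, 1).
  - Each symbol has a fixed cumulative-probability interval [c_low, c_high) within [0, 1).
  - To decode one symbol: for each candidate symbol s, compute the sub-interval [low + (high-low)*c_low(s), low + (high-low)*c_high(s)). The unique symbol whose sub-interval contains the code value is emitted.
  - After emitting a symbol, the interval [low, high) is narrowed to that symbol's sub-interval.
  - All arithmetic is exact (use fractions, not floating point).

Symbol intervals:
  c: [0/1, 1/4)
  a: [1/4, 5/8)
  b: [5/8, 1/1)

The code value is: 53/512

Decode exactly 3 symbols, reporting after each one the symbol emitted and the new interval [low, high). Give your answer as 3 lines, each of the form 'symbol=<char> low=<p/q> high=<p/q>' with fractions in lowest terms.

Answer: symbol=c low=0/1 high=1/4
symbol=a low=1/16 high=5/32
symbol=a low=11/128 high=31/256

Derivation:
Step 1: interval [0/1, 1/1), width = 1/1 - 0/1 = 1/1
  'c': [0/1 + 1/1*0/1, 0/1 + 1/1*1/4) = [0/1, 1/4) <- contains code 53/512
  'a': [0/1 + 1/1*1/4, 0/1 + 1/1*5/8) = [1/4, 5/8)
  'b': [0/1 + 1/1*5/8, 0/1 + 1/1*1/1) = [5/8, 1/1)
  emit 'c', narrow to [0/1, 1/4)
Step 2: interval [0/1, 1/4), width = 1/4 - 0/1 = 1/4
  'c': [0/1 + 1/4*0/1, 0/1 + 1/4*1/4) = [0/1, 1/16)
  'a': [0/1 + 1/4*1/4, 0/1 + 1/4*5/8) = [1/16, 5/32) <- contains code 53/512
  'b': [0/1 + 1/4*5/8, 0/1 + 1/4*1/1) = [5/32, 1/4)
  emit 'a', narrow to [1/16, 5/32)
Step 3: interval [1/16, 5/32), width = 5/32 - 1/16 = 3/32
  'c': [1/16 + 3/32*0/1, 1/16 + 3/32*1/4) = [1/16, 11/128)
  'a': [1/16 + 3/32*1/4, 1/16 + 3/32*5/8) = [11/128, 31/256) <- contains code 53/512
  'b': [1/16 + 3/32*5/8, 1/16 + 3/32*1/1) = [31/256, 5/32)
  emit 'a', narrow to [11/128, 31/256)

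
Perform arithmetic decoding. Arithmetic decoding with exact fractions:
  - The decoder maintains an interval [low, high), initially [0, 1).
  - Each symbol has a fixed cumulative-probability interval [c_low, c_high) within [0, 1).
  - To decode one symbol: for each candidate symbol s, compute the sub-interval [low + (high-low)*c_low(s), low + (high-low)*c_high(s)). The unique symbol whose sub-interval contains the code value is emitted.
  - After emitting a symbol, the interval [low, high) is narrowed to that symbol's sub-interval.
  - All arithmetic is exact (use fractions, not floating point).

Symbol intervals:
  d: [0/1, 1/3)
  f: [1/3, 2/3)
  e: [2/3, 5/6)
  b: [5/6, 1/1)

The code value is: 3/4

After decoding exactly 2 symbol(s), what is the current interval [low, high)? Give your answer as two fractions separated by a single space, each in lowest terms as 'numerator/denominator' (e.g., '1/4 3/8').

Step 1: interval [0/1, 1/1), width = 1/1 - 0/1 = 1/1
  'd': [0/1 + 1/1*0/1, 0/1 + 1/1*1/3) = [0/1, 1/3)
  'f': [0/1 + 1/1*1/3, 0/1 + 1/1*2/3) = [1/3, 2/3)
  'e': [0/1 + 1/1*2/3, 0/1 + 1/1*5/6) = [2/3, 5/6) <- contains code 3/4
  'b': [0/1 + 1/1*5/6, 0/1 + 1/1*1/1) = [5/6, 1/1)
  emit 'e', narrow to [2/3, 5/6)
Step 2: interval [2/3, 5/6), width = 5/6 - 2/3 = 1/6
  'd': [2/3 + 1/6*0/1, 2/3 + 1/6*1/3) = [2/3, 13/18)
  'f': [2/3 + 1/6*1/3, 2/3 + 1/6*2/3) = [13/18, 7/9) <- contains code 3/4
  'e': [2/3 + 1/6*2/3, 2/3 + 1/6*5/6) = [7/9, 29/36)
  'b': [2/3 + 1/6*5/6, 2/3 + 1/6*1/1) = [29/36, 5/6)
  emit 'f', narrow to [13/18, 7/9)

Answer: 13/18 7/9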